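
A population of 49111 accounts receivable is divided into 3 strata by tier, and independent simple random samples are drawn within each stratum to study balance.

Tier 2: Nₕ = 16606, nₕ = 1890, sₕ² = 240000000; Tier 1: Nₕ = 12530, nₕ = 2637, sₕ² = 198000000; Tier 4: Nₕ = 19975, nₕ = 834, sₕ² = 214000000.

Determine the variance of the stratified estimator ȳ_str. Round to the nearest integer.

Var(ȳ_str) = Σₕ Wₕ²(1 − fₕ)sₕ²/nₕ with Wₕ = Nₕ/N, N = 49111.
Tier 2: Wₕ = 0.33813199; term = 0.33813199²·(1 − 0.11381428)·240000000/1890 = 12866.093.
Tier 1: Wₕ = 0.25513632; term = 0.25513632²·(1 − 0.21045491)·198000000/2637 = 3859.0161.
Tier 4: Wₕ = 0.40673169; term = 0.40673169²·(1 − 0.04175219)·214000000/834 = 40676.313.
Sum = 57401.422.

57401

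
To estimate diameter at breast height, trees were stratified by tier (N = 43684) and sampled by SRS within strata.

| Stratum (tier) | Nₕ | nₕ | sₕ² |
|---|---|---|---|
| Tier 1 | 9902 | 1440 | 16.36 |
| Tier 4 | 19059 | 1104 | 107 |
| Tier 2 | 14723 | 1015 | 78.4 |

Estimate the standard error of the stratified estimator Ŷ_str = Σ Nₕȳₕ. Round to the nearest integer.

7050

Var(Ŷ_str) = Σₕ Nₕ²(1 − fₕ)sₕ²/nₕ.
Tier 1: 9902²·(1 − 1440/9902)·16.36/1440 = 951955.73.
Tier 4: 19059²·(1 − 1104/19059)·107/1104 = 3.3166544 × 10^7.
Tier 2: 14723²·(1 − 1015/14723)·78.4/1015 = 1.5589078 × 10^7.
Sum = 4.9707578 × 10^7.
SE = √(4.9707578 × 10^7) = 7050.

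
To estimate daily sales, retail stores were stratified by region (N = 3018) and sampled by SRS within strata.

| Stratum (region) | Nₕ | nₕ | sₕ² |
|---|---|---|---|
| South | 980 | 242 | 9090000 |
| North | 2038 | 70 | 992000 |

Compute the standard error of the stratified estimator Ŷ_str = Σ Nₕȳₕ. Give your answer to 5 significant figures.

Var(Ŷ_str) = Σₕ Nₕ²(1 − fₕ)sₕ²/nₕ.
South: 980²·(1 − 242/980)·9090000/242 = 2.7166329 × 10^10.
North: 2038²·(1 − 70/2038)·992000/70 = 5.6838539 × 10^10.
Sum = 8.4004868 × 10^10.
SE = √(8.4004868 × 10^10) = 289840.

289840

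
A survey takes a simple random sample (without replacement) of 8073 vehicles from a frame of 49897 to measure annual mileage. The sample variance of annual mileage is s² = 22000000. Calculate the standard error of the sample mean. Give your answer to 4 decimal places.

47.7936

Under SRS without replacement, Var(ȳ) = (1 − f)·s²/n with f = n/N = 8073/49897 = 0.16179329.
Var(ȳ) = (1 − 0.16179329)·22000000/8073 = 0.83820671·2725.1332 = 2284.2249.
SE(ȳ) = √(2284.2249) = 47.7936.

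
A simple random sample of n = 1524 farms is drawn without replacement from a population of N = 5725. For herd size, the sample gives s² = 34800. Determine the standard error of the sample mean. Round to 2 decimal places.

Under SRS without replacement, Var(ȳ) = (1 − f)·s²/n with f = n/N = 1524/5725 = 0.26620087.
Var(ȳ) = (1 − 0.26620087)·34800/1524 = 0.73379913·22.834646 = 16.756043.
SE(ȳ) = √(16.756043) = 4.09.

4.09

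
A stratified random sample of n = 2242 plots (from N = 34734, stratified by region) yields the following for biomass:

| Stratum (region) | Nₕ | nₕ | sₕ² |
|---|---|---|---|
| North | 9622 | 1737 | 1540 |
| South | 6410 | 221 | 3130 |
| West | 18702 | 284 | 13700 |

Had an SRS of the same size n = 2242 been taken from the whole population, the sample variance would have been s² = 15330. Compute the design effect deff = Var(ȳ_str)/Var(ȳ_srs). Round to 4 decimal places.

2.2348

Var(ȳ_str) = Σ Wₕ²(1−fₕ)sₕ²/nₕ with Wₕ = Nₕ/34734:
  North: (9622/34734)²·(1−1737/9622)·1540/1737 = 0.055754298
  South: (6410/34734)²·(1−221/6410)·3130/221 = 0.4657158
  West: (18702/34734)²·(1−284/18702)·13700/284 = 13.772829
  → Var(ȳ_str) = 14.294299.
Var(ȳ_srs) = (1 − 2242/34734)·15330/2242 = 6.3962907.
deff = 14.294299 / 6.3962907 = 2.2348.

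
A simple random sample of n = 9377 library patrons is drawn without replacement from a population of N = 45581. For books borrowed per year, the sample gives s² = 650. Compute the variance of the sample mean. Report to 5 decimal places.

Under SRS without replacement, Var(ȳ) = (1 − f)·s²/n with f = n/N = 9377/45581 = 0.20572168.
Var(ȳ) = (1 − 0.20572168)·650/9377 = 0.79427832·0.069318545 = 0.055058218.

0.05506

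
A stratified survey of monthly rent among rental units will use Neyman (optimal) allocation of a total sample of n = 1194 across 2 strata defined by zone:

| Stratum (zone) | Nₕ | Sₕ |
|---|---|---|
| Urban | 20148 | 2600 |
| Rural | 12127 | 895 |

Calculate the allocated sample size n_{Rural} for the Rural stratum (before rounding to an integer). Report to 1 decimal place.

Neyman allocation: nₕ = n·NₕSₕ / Σⱼ NⱼSⱼ.
Σ NⱼSⱼ = 20148·2600 + 12127·895 = 6.3238465 × 10^7.
n_{Rural} = 1194·12127·895 / (6.3238465 × 10^7) = 204.9.

204.9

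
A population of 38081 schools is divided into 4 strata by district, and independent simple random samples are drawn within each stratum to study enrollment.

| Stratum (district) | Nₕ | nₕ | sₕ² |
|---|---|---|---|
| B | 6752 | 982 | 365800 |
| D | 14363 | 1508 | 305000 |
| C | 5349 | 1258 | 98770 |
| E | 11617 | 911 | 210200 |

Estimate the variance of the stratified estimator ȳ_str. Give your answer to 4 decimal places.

Var(ȳ_str) = Σₕ Wₕ²(1 − fₕ)sₕ²/nₕ with Wₕ = Nₕ/N, N = 38081.
B: Wₕ = 0.17730627; term = 0.17730627²·(1 − 0.14543839)·365800/982 = 10.007458.
D: Wₕ = 0.37716972; term = 0.37716972²·(1 − 0.10499199)·305000/1508 = 25.751294.
C: Wₕ = 0.14046375; term = 0.14046375²·(1 − 0.23518415)·98770/1258 = 1.1847584.
E: Wₕ = 0.30506027; term = 0.30506027²·(1 − 0.07841956)·210200/911 = 19.788773.
Sum = 56.732283.

56.7323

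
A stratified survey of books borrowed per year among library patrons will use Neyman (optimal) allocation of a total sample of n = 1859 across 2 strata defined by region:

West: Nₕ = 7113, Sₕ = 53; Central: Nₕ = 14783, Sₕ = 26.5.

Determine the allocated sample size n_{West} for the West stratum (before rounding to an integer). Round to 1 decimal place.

911.7

Neyman allocation: nₕ = n·NₕSₕ / Σⱼ NⱼSⱼ.
Σ NⱼSⱼ = 7113·53 + 14783·26.5 = 768738.5.
n_{West} = 1859·7113·53 / 768738.5 = 911.7.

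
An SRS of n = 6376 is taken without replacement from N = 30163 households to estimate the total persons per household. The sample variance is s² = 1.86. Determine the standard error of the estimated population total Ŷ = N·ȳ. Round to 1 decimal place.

457.5

Var(Ŷ) = N²·Var(ȳ) = N²·(1 − n/N)·s²/n.
f = 6376/30163 = 0.21138481; Var(ȳ) = 0.78861519·1.86/6376 = 2.3005399 × 10^-4.
Var(Ŷ) = 30163² · (2.3005399 × 10^-4) = 209304.63.
SE(Ŷ) = √(209304.63) = 457.5.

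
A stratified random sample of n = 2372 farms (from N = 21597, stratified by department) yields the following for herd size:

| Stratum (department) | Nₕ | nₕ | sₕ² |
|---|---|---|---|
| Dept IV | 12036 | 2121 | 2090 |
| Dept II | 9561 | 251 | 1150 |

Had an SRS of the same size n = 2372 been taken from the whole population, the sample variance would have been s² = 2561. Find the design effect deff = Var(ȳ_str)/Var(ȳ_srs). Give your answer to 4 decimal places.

1.1721

Var(ȳ_str) = Σ Wₕ²(1−fₕ)sₕ²/nₕ with Wₕ = Nₕ/21597:
  Dept IV: (12036/21597)²·(1−2121/12036)·2090/2121 = 0.25211208
  Dept II: (9561/21597)²·(1−251/9561)·1150/251 = 0.87435996
  → Var(ȳ_str) = 1.126472.
Var(ȳ_srs) = (1 − 2372/21597)·2561/2372 = 0.96109831.
deff = 1.126472 / 0.96109831 = 1.1721.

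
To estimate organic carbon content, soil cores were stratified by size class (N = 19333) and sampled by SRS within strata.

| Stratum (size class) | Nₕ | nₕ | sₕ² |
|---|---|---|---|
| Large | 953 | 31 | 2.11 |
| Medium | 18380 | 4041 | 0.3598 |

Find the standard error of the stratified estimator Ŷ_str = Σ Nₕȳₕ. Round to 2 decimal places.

288.57

Var(Ŷ_str) = Σₕ Nₕ²(1 − fₕ)sₕ²/nₕ.
Large: 953²·(1 − 31/953)·2.11/31 = 59805.976.
Medium: 18380²·(1 − 4041/18380)·0.3598/4041 = 23465.871.
Sum = 83271.847.
SE = √(83271.847) = 288.57.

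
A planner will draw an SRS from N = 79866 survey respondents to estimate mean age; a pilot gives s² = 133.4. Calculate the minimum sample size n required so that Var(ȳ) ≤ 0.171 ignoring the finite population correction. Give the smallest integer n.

Without fpc, n₀ = s²/D = 133.4/0.171 = 780.1170.
Rounding up, n = 781.

781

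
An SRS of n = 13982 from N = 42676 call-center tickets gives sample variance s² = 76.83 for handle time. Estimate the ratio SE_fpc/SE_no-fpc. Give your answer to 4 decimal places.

f = n/N = 13982/42676 = 0.32763146.
SE_no-fpc = √(s²/n) = 0.074127741; SE_fpc = √((1−f)s²/n) = 0.060783326.
Ratio = √(1−f) = 0.81998082.

0.8200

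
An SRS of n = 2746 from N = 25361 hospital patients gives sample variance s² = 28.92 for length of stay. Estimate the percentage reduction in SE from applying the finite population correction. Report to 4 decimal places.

f = n/N = 2746/25361 = 0.10827649.
SE_no-fpc = √(s²/n) = 0.10262399; SE_fpc = √((1−f)s²/n) = 0.096908972.
Ratio = √(1−f) = 0.94431113. Reduction = 100·(1 − 0.94431113) = 5.5689%.

5.5689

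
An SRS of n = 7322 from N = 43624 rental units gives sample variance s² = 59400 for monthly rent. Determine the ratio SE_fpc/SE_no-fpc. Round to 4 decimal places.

0.9122

f = n/N = 7322/43624 = 0.16784339.
SE_no-fpc = √(s²/n) = 2.8482517; SE_fpc = √((1−f)s²/n) = 2.5982497.
Ratio = √(1−f) = 0.91222618.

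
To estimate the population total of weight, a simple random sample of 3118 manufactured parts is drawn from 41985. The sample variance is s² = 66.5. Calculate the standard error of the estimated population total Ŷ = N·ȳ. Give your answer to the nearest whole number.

5899

Var(Ŷ) = N²·Var(ȳ) = N²·(1 − n/N)·s²/n.
f = 3118/41985 = 0.07426462; Var(ȳ) = 0.92573538·66.5/3118 = 0.019743875.
Var(Ŷ) = 41985² · 0.019743875 = 3.4803323 × 10^7.
SE(Ŷ) = √(3.4803323 × 10^7) = 5899.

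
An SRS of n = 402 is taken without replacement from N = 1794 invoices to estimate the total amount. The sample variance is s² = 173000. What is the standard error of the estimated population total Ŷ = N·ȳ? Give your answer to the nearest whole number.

32782

Var(Ŷ) = N²·Var(ȳ) = N²·(1 − n/N)·s²/n.
f = 402/1794 = 0.22408027; Var(ȳ) = 0.77591973·173000/402 = 333.91571.
Var(Ŷ) = 1794² · 333.91571 = 1.0746863 × 10^9.
SE(Ŷ) = √(1.0746863 × 10^9) = 32782.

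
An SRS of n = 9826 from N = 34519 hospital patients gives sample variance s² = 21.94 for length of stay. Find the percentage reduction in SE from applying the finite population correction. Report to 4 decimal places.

f = n/N = 9826/34519 = 0.28465483.
SE_no-fpc = √(s²/n) = 0.047253059; SE_fpc = √((1−f)s²/n) = 0.039965731.
Ratio = √(1−f) = 0.84578081. Reduction = 100·(1 − 0.84578081) = 15.4219%.

15.4219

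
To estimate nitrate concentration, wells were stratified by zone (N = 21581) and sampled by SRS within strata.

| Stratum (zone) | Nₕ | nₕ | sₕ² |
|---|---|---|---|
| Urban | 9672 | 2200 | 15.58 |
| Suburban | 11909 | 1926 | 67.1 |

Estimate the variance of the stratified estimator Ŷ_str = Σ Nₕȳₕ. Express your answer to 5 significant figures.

Var(Ŷ_str) = Σₕ Nₕ²(1 − fₕ)sₕ²/nₕ.
Urban: 9672²·(1 − 2200/9672)·15.58/2200 = 511797.22.
Suburban: 11909²·(1 − 1926/11909)·67.1/1926 = 4.1419286 × 10^6.
Sum = 4.6537258 × 10^6.

4.6537 × 10^6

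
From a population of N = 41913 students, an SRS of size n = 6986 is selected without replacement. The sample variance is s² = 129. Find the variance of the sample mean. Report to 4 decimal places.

0.0154

Under SRS without replacement, Var(ȳ) = (1 − f)·s²/n with f = n/N = 6986/41913 = 0.16667860.
Var(ȳ) = (1 − 0.16667860)·129/6986 = 0.83332140·0.018465502 = 0.015387698.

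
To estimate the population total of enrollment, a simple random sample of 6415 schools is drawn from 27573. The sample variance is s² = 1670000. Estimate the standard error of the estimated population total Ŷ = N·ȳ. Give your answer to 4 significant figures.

389700

Var(Ŷ) = N²·Var(ȳ) = N²·(1 − n/N)·s²/n.
f = 6415/27573 = 0.23265513; Var(ȳ) = 0.76734487·1670000/6415 = 199.76086.
Var(Ŷ) = 27573² · 199.76086 = 1.5187225 × 10^11.
SE(Ŷ) = √(1.5187225 × 10^11) = 389700.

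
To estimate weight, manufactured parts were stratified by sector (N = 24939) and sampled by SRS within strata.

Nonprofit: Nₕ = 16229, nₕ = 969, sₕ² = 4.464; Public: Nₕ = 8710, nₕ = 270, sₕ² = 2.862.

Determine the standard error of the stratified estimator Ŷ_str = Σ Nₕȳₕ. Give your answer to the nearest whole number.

1386

Var(Ŷ_str) = Σₕ Nₕ²(1 − fₕ)sₕ²/nₕ.
Nonprofit: 16229²·(1 − 969/16229)·4.464/969 = 1.1408977 × 10^6.
Public: 8710²·(1 − 270/8710)·2.862/270 = 779231.44.
Sum = 1.9201291 × 10^6.
SE = √(1.9201291 × 10^6) = 1386.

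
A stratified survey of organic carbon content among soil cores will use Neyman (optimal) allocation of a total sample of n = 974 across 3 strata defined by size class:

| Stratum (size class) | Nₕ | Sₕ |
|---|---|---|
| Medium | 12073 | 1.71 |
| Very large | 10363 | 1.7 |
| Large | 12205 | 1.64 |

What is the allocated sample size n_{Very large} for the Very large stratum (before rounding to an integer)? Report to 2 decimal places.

Neyman allocation: nₕ = n·NₕSₕ / Σⱼ NⱼSⱼ.
Σ NⱼSⱼ = 12073·1.71 + 10363·1.7 + 12205·1.64 = 58278.13.
n_{Very large} = 974·10363·1.7 / 58278.13 = 294.43.

294.43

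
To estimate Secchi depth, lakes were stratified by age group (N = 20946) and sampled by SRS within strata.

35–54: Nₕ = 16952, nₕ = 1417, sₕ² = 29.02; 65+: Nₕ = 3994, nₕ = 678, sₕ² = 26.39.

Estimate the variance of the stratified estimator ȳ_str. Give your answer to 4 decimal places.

0.0135

Var(ȳ_str) = Σₕ Wₕ²(1 − fₕ)sₕ²/nₕ with Wₕ = Nₕ/N, N = 20946.
35–54: Wₕ = 0.80931920; term = 0.80931920²·(1 − 0.08358896)·29.02/1417 = 0.012292991.
65+: Wₕ = 0.19068080; term = 0.19068080²·(1 − 0.16975463)·26.39/678 = 0.0011749789.
Sum = 0.01346797.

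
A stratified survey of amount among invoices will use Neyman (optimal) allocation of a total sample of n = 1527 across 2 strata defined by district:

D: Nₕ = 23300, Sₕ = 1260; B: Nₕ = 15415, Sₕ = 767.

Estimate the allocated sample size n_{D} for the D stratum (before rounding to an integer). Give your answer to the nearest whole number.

Neyman allocation: nₕ = n·NₕSₕ / Σⱼ NⱼSⱼ.
Σ NⱼSⱼ = 23300·1260 + 15415·767 = 4.1181305 × 10^7.
n_{D} = 1527·23300·1260 / (4.1181305 × 10^7) = 1089.

1089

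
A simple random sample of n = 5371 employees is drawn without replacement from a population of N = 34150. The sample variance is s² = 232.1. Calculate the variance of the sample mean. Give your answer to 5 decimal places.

Under SRS without replacement, Var(ȳ) = (1 − f)·s²/n with f = n/N = 5371/34150 = 0.15727672.
Var(ȳ) = (1 − 0.15727672)·232.1/5371 = 0.84272328·0.043213554 = 0.036417068.

0.03642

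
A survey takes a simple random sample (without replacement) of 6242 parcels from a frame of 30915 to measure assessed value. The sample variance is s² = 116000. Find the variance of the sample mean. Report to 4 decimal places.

14.8316

Under SRS without replacement, Var(ȳ) = (1 − f)·s²/n with f = n/N = 6242/30915 = 0.20190846.
Var(ȳ) = (1 − 0.20190846)·116000/6242 = 0.79809154·18.583787 = 14.831563.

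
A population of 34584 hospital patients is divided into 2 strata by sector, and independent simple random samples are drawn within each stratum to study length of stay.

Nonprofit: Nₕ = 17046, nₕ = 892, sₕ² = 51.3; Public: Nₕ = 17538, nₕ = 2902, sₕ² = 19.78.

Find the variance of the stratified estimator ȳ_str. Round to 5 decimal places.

Var(ȳ_str) = Σₕ Wₕ²(1 − fₕ)sₕ²/nₕ with Wₕ = Nₕ/N, N = 34584.
Nonprofit: Wₕ = 0.49288688; term = 0.49288688²·(1 − 0.05232899)·51.3/892 = 0.013240507.
Public: Wₕ = 0.50711312; term = 0.50711312²·(1 − 0.16546927)·19.78/2902 = 0.0014627864.
Sum = 0.014703293.

0.01470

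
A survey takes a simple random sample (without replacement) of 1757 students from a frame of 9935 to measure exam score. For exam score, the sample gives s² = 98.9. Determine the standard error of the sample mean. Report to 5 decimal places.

0.21525

Under SRS without replacement, Var(ȳ) = (1 − f)·s²/n with f = n/N = 1757/9935 = 0.17684952.
Var(ȳ) = (1 − 0.17684952)·98.9/1757 = 0.82315048·0.056289129 = 0.046334424.
SE(ȳ) = √(0.046334424) = 0.21525.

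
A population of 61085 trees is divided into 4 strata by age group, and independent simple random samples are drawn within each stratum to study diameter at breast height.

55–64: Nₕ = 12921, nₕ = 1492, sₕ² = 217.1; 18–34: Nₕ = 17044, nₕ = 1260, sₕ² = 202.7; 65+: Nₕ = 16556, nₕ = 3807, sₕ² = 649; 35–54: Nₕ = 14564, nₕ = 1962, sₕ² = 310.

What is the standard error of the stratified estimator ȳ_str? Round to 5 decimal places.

Var(ȳ_str) = Σₕ Wₕ²(1 − fₕ)sₕ²/nₕ with Wₕ = Nₕ/N, N = 61085.
55–64: Wₕ = 0.21152492; term = 0.21152492²·(1 − 0.11547094)·217.1/1492 = 0.0057587232.
18–34: Wₕ = 0.27902104; term = 0.27902104²·(1 − 0.07392631)·202.7/1260 = 0.011598522.
65+: Wₕ = 0.27103217; term = 0.27103217²·(1 − 0.22994685)·649/3807 = 0.0096432672.
35–54: Wₕ = 0.23842187; term = 0.23842187²·(1 − 0.13471574)·310/1962 = 0.007771658.
Sum = 0.03477217.
SE = √(0.03477217) = 0.18647.

0.18647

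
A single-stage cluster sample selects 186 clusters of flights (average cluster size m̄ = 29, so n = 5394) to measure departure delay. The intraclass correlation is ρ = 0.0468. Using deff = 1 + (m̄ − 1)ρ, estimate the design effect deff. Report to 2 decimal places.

deff = 1 + (29 − 1)·0.0468 = 1 + 1.3104 = 2.3104.

2.31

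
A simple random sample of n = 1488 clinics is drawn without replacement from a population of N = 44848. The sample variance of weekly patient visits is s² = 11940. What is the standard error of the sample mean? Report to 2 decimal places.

2.79

Under SRS without replacement, Var(ȳ) = (1 − f)·s²/n with f = n/N = 1488/44848 = 0.03317874.
Var(ȳ) = (1 − 0.03317874)·11940/1488 = 0.96682126·8.0241935 = 7.7579609.
SE(ȳ) = √(7.7579609) = 2.79.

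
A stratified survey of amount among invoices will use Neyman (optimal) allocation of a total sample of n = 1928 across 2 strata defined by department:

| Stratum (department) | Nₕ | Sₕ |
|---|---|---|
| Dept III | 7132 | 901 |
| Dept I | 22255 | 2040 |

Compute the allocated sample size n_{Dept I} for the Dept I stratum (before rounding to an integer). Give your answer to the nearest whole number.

1689

Neyman allocation: nₕ = n·NₕSₕ / Σⱼ NⱼSⱼ.
Σ NⱼSⱼ = 7132·901 + 22255·2040 = 5.1826132 × 10^7.
n_{Dept I} = 1928·22255·2040 / (5.1826132 × 10^7) = 1689.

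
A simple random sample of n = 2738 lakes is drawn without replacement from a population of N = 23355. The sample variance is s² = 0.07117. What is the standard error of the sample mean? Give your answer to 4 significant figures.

Under SRS without replacement, Var(ȳ) = (1 − f)·s²/n with f = n/N = 2738/23355 = 0.11723400.
Var(ȳ) = (1 − 0.11723400)·0.07117/2738 = 0.88276600·2.5993426 × 10^-5 = 2.2946113 × 10^-5.
SE(ȳ) = √(2.2946113 × 10^-5) = 0.004790.

0.004790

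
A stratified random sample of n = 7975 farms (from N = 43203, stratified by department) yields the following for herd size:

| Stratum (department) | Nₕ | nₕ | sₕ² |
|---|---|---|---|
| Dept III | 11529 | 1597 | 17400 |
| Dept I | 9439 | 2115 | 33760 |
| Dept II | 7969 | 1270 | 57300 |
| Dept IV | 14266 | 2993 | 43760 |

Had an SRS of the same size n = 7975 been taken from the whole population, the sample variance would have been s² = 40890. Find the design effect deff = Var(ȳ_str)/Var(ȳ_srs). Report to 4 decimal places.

0.9113

Var(ȳ_str) = Σ Wₕ²(1−fₕ)sₕ²/nₕ with Wₕ = Nₕ/43203:
  Dept III: (11529/43203)²·(1−1597/11529)·17400/1597 = 0.66841298
  Dept I: (9439/43203)²·(1−2115/9439)·33760/2115 = 0.59120565
  Dept II: (7969/43203)²·(1−1270/7969)·57300/1270 = 1.2904373
  Dept IV: (14266/43203)²·(1−2993/14266)·43760/2993 = 1.2597504
  → Var(ȳ_str) = 3.8098063.
Var(ȳ_srs) = (1 − 7975/43203)·40890/7975 = 4.1808107.
deff = 3.8098063 / 4.1808107 = 0.9113.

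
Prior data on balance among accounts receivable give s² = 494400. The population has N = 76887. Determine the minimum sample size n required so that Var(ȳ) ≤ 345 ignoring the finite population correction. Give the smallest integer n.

1434

Without fpc, n₀ = s²/D = 494400/345 = 1433.0435.
Rounding up, n = 1434.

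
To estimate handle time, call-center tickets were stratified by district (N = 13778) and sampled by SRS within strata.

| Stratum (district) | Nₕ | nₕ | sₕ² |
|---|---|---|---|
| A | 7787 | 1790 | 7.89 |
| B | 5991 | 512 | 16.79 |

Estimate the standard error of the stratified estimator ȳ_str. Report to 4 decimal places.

Var(ȳ_str) = Σₕ Wₕ²(1 − fₕ)sₕ²/nₕ with Wₕ = Nₕ/N, N = 13778.
A: Wₕ = 0.56517637; term = 0.56517637²·(1 − 0.22987030)·7.89/1790 = 0.0010843159.
B: Wₕ = 0.43482363; term = 0.43482363²·(1 − 0.08546153)·16.79/512 = 0.0056703386.
Sum = 0.0067546545.
SE = √(0.0067546545) = 0.0822.

0.0822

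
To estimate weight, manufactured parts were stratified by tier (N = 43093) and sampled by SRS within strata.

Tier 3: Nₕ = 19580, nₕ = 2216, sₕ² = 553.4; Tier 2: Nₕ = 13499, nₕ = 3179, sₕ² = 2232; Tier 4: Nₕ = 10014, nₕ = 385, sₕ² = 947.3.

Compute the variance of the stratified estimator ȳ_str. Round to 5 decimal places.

Var(ȳ_str) = Σₕ Wₕ²(1 − fₕ)sₕ²/nₕ with Wₕ = Nₕ/N, N = 43093.
Tier 3: Wₕ = 0.45436614; term = 0.45436614²·(1 − 0.11317671)·553.4/2216 = 0.045721283.
Tier 2: Wₕ = 0.31325273; term = 0.31325273²·(1 − 0.23549893)·2232/3179 = 0.052670992.
Tier 4: Wₕ = 0.23238113; term = 0.23238113²·(1 − 0.03844618)·947.3/385 = 0.12776212.
Sum = 0.2261544.

0.22615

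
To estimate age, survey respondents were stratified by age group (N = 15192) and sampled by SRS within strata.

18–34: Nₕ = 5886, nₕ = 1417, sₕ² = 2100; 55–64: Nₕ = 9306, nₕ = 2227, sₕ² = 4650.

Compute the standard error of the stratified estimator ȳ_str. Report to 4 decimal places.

Var(ȳ_str) = Σₕ Wₕ²(1 − fₕ)sₕ²/nₕ with Wₕ = Nₕ/N, N = 15192.
18–34: Wₕ = 0.38744076; term = 0.38744076²·(1 − 0.24074074)·2100/1417 = 0.16890797.
55–64: Wₕ = 0.61255924; term = 0.61255924²·(1 − 0.23930797)·4650/2227 = 0.59598838.
Sum = 0.76489635.
SE = √(0.76489635) = 0.8746.

0.8746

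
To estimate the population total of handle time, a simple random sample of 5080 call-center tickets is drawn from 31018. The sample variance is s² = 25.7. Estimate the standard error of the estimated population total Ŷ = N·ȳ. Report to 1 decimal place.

2017.5

Var(Ŷ) = N²·Var(ȳ) = N²·(1 − n/N)·s²/n.
f = 5080/31018 = 0.16377587; Var(ȳ) = 0.83622413·25.7/5080 = 0.004230504.
Var(Ŷ) = 31018² · 0.004230504 = 4.070237 × 10^6.
SE(Ŷ) = √(4.070237 × 10^6) = 2017.5.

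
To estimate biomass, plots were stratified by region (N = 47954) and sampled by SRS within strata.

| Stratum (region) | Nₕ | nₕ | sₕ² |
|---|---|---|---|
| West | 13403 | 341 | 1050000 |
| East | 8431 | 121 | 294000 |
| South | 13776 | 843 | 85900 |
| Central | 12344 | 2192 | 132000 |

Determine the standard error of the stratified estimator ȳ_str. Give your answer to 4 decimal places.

Var(ȳ_str) = Σₕ Wₕ²(1 − fₕ)sₕ²/nₕ with Wₕ = Nₕ/N, N = 47954.
West: Wₕ = 0.27949702; term = 0.27949702²·(1 − 0.02544207)·1050000/341 = 234.42123.
East: Wₕ = 0.17581432; term = 0.17581432²·(1 − 0.01435180)·294000/121 = 74.027383.
South: Wₕ = 0.28727531; term = 0.28727531²·(1 − 0.06119338)·85900/843 = 7.8947489.
Central: Wₕ = 0.25741335; term = 0.25741335²·(1 − 0.17757615)·132000/2192 = 3.2816422.
Sum = 319.625.
SE = √(319.625) = 17.8781.

17.8781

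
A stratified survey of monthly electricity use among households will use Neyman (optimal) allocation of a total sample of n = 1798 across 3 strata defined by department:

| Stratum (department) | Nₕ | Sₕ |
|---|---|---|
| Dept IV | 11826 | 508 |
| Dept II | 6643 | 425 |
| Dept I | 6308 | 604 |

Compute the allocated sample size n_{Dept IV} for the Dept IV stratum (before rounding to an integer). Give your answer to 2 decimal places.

Neyman allocation: nₕ = n·NₕSₕ / Σⱼ NⱼSⱼ.
Σ NⱼSⱼ = 11826·508 + 6643·425 + 6308·604 = 1.2640915 × 10^7.
n_{Dept IV} = 1798·11826·508 / (1.2640915 × 10^7) = 854.50.

854.50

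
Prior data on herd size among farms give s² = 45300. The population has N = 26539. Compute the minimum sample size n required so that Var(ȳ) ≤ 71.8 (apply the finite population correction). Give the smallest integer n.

Without fpc, n₀ = s²/D = 45300/71.8 = 630.9192.
With fpc, (1 − n/N)·s²/n ≤ D requires n ≥ n₀/(1 + n₀/N) = 630.9192/(1 + 630.9192/26539) = 616.2685.
Rounding up, n = 617.

617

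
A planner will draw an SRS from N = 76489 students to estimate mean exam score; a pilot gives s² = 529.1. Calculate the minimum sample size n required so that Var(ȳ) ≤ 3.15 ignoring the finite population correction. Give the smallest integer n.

Without fpc, n₀ = s²/D = 529.1/3.15 = 167.9683.
Rounding up, n = 168.

168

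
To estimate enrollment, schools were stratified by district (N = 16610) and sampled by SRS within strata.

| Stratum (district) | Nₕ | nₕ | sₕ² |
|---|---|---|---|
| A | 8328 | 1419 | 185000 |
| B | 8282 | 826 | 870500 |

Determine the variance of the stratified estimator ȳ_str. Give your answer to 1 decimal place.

Var(ȳ_str) = Σₕ Wₕ²(1 − fₕ)sₕ²/nₕ with Wₕ = Nₕ/N, N = 16610.
A: Wₕ = 0.50138471; term = 0.50138471²·(1 − 0.17038905)·185000/1419 = 27.189798.
B: Wₕ = 0.49861529; term = 0.49861529²·(1 − 0.09973436)·870500/826 = 235.87971.
Sum = 263.06951.

263.1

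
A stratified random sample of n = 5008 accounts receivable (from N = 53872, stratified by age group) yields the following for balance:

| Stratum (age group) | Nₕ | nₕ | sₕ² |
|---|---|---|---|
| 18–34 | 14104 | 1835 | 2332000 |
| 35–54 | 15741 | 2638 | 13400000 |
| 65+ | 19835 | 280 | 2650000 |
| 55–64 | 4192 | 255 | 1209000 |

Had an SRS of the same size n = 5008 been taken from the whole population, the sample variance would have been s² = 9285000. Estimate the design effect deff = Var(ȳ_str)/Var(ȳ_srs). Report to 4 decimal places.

1.0279

Var(ȳ_str) = Σ Wₕ²(1−fₕ)sₕ²/nₕ with Wₕ = Nₕ/53872:
  18–34: (14104/53872)²·(1−1835/14104)·2332000/1835 = 75.773569
  35–54: (15741/53872)²·(1−2638/15741)·13400000/2638 = 360.99972
  65+: (19835/53872)²·(1−280/19835)·2650000/280 = 1264.8868
  55–64: (4192/53872)²·(1−255/4192)·1209000/255 = 26.961659
  → Var(ȳ_str) = 1728.6217.
Var(ȳ_srs) = (1 − 5008/53872)·9285000/5008 = 1681.6806.
deff = 1728.6217 / 1681.6806 = 1.0279.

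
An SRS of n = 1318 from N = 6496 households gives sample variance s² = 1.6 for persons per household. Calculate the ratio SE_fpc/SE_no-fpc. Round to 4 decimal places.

f = n/N = 1318/6496 = 0.20289409.
SE_no-fpc = √(s²/n) = 0.034841937; SE_fpc = √((1−f)s²/n) = 0.031107156.
Ratio = √(1−f) = 0.89280788.

0.8928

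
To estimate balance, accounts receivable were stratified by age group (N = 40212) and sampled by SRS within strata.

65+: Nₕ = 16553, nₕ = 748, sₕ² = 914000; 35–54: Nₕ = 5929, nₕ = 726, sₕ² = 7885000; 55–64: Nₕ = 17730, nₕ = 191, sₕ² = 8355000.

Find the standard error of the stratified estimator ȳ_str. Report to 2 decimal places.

93.90

Var(ȳ_str) = Σₕ Wₕ²(1 − fₕ)sₕ²/nₕ with Wₕ = Nₕ/N, N = 40212.
65+: Wₕ = 0.41164329; term = 0.41164329²·(1 − 0.04518818)·914000/748 = 197.699.
35–54: Wₕ = 0.14744355; term = 0.14744355²·(1 − 0.12244898)·7885000/726 = 207.19964.
55–64: Wₕ = 0.44091316; term = 0.44091316²·(1 − 0.01077270)·8355000/191 = 8412.3107.
Sum = 8817.2093.
SE = √(8817.2093) = 93.90.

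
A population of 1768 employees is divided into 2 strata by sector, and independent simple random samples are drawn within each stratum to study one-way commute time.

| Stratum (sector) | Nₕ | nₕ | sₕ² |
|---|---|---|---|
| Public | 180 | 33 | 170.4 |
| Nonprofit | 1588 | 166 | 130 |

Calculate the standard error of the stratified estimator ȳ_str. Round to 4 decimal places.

Var(ȳ_str) = Σₕ Wₕ²(1 − fₕ)sₕ²/nₕ with Wₕ = Nₕ/N, N = 1768.
Public: Wₕ = 0.10180995; term = 0.10180995²·(1 − 0.18333333)·170.4/33 = 0.043710016.
Nonprofit: Wₕ = 0.89819005; term = 0.89819005²·(1 − 0.10453401)·130/166 = 0.56574515.
Sum = 0.60945517.
SE = √(0.60945517) = 0.7807.

0.7807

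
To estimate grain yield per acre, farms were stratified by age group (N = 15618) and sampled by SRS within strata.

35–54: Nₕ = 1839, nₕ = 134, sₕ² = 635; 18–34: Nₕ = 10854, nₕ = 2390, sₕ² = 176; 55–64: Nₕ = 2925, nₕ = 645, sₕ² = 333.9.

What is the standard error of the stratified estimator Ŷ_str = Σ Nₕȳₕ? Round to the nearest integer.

5008

Var(Ŷ_str) = Σₕ Nₕ²(1 − fₕ)sₕ²/nₕ.
35–54: 1839²·(1 − 134/1839)·635/134 = 1.4858502 × 10^7.
18–34: 10854²·(1 − 2390/10854)·176/2390 = 6.7651937 × 10^6.
55–64: 2925²·(1 − 645/2925)·333.9/645 = 3.4523707 × 10^6.
Sum = 2.5076066 × 10^7.
SE = √(2.5076066 × 10^7) = 5008.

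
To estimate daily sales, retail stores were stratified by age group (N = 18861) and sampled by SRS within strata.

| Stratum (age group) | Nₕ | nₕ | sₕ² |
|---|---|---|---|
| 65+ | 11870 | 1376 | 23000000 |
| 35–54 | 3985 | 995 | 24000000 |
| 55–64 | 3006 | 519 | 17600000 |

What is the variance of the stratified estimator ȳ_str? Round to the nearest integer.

Var(ȳ_str) = Σₕ Wₕ²(1 − fₕ)sₕ²/nₕ with Wₕ = Nₕ/N, N = 18861.
65+: Wₕ = 0.62934097; term = 0.62934097²·(1 − 0.11592249)·23000000/1376 = 5852.9087.
35–54: Wₕ = 0.21128254; term = 0.21128254²·(1 − 0.24968632)·24000000/995 = 807.90118.
55–64: Wₕ = 0.15937649; term = 0.15937649²·(1 − 0.17265469)·17600000/519 = 712.65714.
Sum = 7373.467.

7373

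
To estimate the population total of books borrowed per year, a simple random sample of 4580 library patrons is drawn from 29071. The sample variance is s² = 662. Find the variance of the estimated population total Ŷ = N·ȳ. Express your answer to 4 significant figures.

Var(Ŷ) = N²·Var(ȳ) = N²·(1 − n/N)·s²/n.
f = 4580/29071 = 0.15754532; Var(ȳ) = 0.84245468·662/4580 = 0.12176965.
Var(Ŷ) = 29071² · 0.12176965 = 1.0291034 × 10^8.

1.029 × 10^8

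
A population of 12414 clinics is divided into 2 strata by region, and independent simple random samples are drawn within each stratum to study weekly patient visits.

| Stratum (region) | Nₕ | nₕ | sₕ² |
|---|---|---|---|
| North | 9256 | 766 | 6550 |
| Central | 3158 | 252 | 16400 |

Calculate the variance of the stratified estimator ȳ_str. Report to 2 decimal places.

Var(ȳ_str) = Σₕ Wₕ²(1 − fₕ)sₕ²/nₕ with Wₕ = Nₕ/N, N = 12414.
North: Wₕ = 0.74560980; term = 0.74560980²·(1 − 0.08275713)·6550/766 = 4.3603373.
Central: Wₕ = 0.25439020; term = 0.25439020²·(1 − 0.07979734)·16400/252 = 3.8754984.
Sum = 8.2358357.

8.24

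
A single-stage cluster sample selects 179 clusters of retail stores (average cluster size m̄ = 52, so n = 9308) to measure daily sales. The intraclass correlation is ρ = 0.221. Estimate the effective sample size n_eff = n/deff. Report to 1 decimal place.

deff = 1 + (52 − 1)·0.221 = 1 + 11.271 = 12.271.
n_eff = 9308 / 12.271 = 758.5.

758.5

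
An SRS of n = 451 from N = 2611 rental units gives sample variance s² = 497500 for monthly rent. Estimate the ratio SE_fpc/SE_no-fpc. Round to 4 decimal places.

0.9095

f = n/N = 451/2611 = 0.17273075.
SE_no-fpc = √(s²/n) = 33.213013; SE_fpc = √((1−f)s²/n) = 30.208677.
Ratio = √(1−f) = 0.90954343.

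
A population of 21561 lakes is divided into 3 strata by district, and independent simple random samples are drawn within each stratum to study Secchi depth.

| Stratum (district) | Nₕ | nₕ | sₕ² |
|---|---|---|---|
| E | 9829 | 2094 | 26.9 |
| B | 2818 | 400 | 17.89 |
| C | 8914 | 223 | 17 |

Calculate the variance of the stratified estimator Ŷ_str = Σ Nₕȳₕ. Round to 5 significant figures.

7.1873 × 10^6

Var(Ŷ_str) = Σₕ Nₕ²(1 − fₕ)sₕ²/nₕ.
E: 9829²·(1 − 2094/9829)·26.9/2094 = 976664.17.
B: 2818²·(1 − 400/2818)·17.89/400 = 304752.75.
C: 8914²·(1 − 223/8914)·17/223 = 5.9059047 × 10^6.
Sum = 7.1873216 × 10^6.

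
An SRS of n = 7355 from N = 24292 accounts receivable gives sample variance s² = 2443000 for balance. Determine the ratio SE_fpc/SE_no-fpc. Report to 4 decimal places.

0.8350

f = n/N = 7355/24292 = 0.30277458.
SE_no-fpc = √(s²/n) = 18.22512; SE_fpc = √((1−f)s²/n) = 15.21798.
Ratio = √(1−f) = 0.83500025.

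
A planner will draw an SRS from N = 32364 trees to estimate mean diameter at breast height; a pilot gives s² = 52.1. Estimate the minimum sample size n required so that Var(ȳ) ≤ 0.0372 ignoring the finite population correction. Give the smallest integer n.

Without fpc, n₀ = s²/D = 52.1/0.0372 = 1400.5376.
Rounding up, n = 1401.

1401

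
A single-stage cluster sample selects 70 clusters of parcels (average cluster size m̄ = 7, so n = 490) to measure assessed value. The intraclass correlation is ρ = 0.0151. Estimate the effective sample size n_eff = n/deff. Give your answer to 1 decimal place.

449.3

deff = 1 + (7 − 1)·0.0151 = 1 + 0.0906 = 1.0906.
n_eff = 490 / 1.0906 = 449.3.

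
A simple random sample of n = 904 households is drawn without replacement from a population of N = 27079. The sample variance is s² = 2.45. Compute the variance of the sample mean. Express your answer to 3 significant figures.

Under SRS without replacement, Var(ȳ) = (1 − f)·s²/n with f = n/N = 904/27079 = 0.03338380.
Var(ȳ) = (1 − 0.03338380)·2.45/904 = 0.96661620·0.002710177 = 0.002619701.

0.00262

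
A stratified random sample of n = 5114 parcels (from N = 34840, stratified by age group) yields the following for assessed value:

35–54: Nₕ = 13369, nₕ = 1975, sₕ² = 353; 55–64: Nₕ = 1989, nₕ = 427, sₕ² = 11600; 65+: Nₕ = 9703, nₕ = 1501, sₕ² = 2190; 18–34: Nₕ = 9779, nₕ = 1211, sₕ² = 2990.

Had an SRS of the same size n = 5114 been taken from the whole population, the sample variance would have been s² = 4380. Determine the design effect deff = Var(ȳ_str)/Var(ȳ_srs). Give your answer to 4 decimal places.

Var(ȳ_str) = Σ Wₕ²(1−fₕ)sₕ²/nₕ with Wₕ = Nₕ/34840:
  35–54: (13369/34840)²·(1−1975/13369)·353/1975 = 0.022429854
  55–64: (1989/34840)²·(1−427/1989)·11600/427 = 0.069532787
  65+: (9703/34840)²·(1−1501/9703)·2190/1501 = 0.095660562
  18–34: (9779/34840)²·(1−1211/9779)·2990/1211 = 0.17042946
  → Var(ȳ_str) = 0.35805266.
Var(ȳ_srs) = (1 − 5114/34840)·4380/5114 = 0.73075486.
deff = 0.35805266 / 0.73075486 = 0.4900.

0.4900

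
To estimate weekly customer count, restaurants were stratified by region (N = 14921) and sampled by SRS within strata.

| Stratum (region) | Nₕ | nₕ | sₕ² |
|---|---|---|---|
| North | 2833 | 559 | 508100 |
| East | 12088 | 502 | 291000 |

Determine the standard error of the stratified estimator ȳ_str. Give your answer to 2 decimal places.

19.77

Var(ȳ_str) = Σₕ Wₕ²(1 − fₕ)sₕ²/nₕ with Wₕ = Nₕ/N, N = 14921.
North: Wₕ = 0.18986663; term = 0.18986663²·(1 − 0.19731733)·508100/559 = 26.301382.
East: Wₕ = 0.81013337; term = 0.81013337²·(1 − 0.04152879)·291000/502 = 364.65434.
Sum = 390.95572.
SE = √(390.95572) = 19.77.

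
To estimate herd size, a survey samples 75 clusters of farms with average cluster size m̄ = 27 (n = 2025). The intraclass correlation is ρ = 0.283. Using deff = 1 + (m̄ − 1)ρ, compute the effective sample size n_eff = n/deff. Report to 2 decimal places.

deff = 1 + (27 − 1)·0.283 = 1 + 7.358 = 8.358.
n_eff = 2025 / 8.358 = 242.28.

242.28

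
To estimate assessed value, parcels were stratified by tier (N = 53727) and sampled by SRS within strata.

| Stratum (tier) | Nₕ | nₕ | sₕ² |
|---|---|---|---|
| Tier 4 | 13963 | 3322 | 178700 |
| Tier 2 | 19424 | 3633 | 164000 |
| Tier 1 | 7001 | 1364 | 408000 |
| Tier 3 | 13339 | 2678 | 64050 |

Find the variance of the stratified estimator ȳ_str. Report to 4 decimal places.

12.8333

Var(ȳ_str) = Σₕ Wₕ²(1 − fₕ)sₕ²/nₕ with Wₕ = Nₕ/N, N = 53727.
Tier 4: Wₕ = 0.25988795; term = 0.25988795²·(1 − 0.23791449)·178700/3322 = 2.7688595.
Tier 2: Wₕ = 0.36153145; term = 0.36153145²·(1 − 0.18703666)·164000/3633 = 4.7966891.
Tier 1: Wₕ = 0.13030692; term = 0.13030692²·(1 − 0.19482931)·408000/1364 = 4.089486.
Tier 3: Wₕ = 0.24827368; term = 0.24827368²·(1 − 0.20076468)·64050/2678 = 1.1782694.
Sum = 12.833304.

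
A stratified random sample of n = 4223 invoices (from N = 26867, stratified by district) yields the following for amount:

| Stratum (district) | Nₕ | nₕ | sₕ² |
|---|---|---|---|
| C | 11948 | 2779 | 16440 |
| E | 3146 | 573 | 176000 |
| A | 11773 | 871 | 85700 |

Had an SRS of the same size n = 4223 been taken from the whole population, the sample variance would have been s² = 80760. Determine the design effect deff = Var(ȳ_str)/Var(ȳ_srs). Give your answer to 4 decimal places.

1.3549

Var(ȳ_str) = Σ Wₕ²(1−fₕ)sₕ²/nₕ with Wₕ = Nₕ/26867:
  C: (11948/26867)²·(1−2779/11948)·16440/2779 = 0.89782584
  E: (3146/26867)²·(1−573/3146)·176000/573 = 3.4444366
  A: (11773/26867)²·(1−871/11773)·85700/871 = 17.495149
  → Var(ȳ_str) = 21.837411.
Var(ȳ_srs) = (1 − 4223/26867)·80760/4223 = 16.117928.
deff = 21.837411 / 16.117928 = 1.3549.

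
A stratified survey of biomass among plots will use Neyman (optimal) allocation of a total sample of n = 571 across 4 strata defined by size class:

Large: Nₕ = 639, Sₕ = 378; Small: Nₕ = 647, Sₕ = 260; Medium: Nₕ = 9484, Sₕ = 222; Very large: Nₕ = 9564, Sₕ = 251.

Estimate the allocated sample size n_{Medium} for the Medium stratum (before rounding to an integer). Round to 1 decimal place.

Neyman allocation: nₕ = n·NₕSₕ / Σⱼ NⱼSⱼ.
Σ NⱼSⱼ = 639·378 + 647·260 + 9484·222 + 9564·251 = 4.915774 × 10^6.
n_{Medium} = 571·9484·222 / (4.915774 × 10^6) = 244.6.

244.6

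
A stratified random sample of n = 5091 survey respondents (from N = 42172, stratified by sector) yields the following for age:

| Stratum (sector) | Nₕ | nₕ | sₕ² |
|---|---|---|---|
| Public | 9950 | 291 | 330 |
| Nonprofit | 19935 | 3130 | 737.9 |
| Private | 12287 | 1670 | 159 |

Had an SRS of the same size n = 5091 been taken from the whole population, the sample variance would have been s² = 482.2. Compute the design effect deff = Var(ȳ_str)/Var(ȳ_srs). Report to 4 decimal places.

Var(ȳ_str) = Σ Wₕ²(1−fₕ)sₕ²/nₕ with Wₕ = Nₕ/42172:
  Public: (9950/42172)²·(1−291/9950)·330/291 = 0.061281276
  Nonprofit: (19935/42172)²·(1−3130/19935)·737.9/3130 = 0.044407828
  Private: (12287/42172)²·(1−1670/12287)·159/1670 = 0.0069836093
  → Var(ȳ_str) = 0.11267271.
Var(ȳ_srs) = (1 − 5091/42172)·482.2/5091 = 0.083282039.
deff = 0.11267271 / 0.083282039 = 1.3529.

1.3529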